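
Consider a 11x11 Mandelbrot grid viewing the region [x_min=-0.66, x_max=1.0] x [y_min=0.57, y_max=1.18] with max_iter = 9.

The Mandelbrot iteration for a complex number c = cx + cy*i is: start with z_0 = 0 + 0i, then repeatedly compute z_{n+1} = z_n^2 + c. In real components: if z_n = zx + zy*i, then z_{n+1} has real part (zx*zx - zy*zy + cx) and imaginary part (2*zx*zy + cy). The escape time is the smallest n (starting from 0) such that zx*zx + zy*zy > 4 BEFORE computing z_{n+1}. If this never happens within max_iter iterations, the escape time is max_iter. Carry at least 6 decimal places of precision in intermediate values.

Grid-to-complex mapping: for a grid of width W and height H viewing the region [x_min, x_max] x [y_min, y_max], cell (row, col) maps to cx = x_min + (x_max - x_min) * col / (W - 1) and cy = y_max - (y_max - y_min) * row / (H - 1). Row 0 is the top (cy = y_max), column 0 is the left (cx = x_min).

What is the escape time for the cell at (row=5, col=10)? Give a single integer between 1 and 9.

z_0 = 0 + 0i, c = 1.0000 + 0.8750i
Iter 1: z = 1.0000 + 0.8750i, |z|^2 = 1.7656
Iter 2: z = 1.2344 + 2.6250i, |z|^2 = 8.4143
Escaped at iteration 2

Answer: 2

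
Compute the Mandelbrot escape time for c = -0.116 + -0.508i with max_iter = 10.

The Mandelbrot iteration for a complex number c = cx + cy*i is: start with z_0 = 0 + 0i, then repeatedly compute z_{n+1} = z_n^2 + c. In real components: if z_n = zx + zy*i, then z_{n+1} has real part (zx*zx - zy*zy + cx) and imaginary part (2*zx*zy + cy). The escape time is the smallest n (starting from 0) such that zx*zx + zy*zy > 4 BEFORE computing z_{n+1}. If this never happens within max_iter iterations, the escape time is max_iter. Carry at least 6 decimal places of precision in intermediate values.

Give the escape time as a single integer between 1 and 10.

z_0 = 0 + 0i, c = -0.1160 + -0.5080i
Iter 1: z = -0.1160 + -0.5080i, |z|^2 = 0.2715
Iter 2: z = -0.3606 + -0.3901i, |z|^2 = 0.2823
Iter 3: z = -0.1382 + -0.2266i, |z|^2 = 0.0704
Iter 4: z = -0.1483 + -0.4454i, |z|^2 = 0.2203
Iter 5: z = -0.2924 + -0.3759i, |z|^2 = 0.2268
Iter 6: z = -0.1718 + -0.2882i, |z|^2 = 0.1126
Iter 7: z = -0.1695 + -0.4090i, |z|^2 = 0.1960
Iter 8: z = -0.2545 + -0.3694i, |z|^2 = 0.2012
Iter 9: z = -0.1876 + -0.3200i, |z|^2 = 0.1376

Answer: 10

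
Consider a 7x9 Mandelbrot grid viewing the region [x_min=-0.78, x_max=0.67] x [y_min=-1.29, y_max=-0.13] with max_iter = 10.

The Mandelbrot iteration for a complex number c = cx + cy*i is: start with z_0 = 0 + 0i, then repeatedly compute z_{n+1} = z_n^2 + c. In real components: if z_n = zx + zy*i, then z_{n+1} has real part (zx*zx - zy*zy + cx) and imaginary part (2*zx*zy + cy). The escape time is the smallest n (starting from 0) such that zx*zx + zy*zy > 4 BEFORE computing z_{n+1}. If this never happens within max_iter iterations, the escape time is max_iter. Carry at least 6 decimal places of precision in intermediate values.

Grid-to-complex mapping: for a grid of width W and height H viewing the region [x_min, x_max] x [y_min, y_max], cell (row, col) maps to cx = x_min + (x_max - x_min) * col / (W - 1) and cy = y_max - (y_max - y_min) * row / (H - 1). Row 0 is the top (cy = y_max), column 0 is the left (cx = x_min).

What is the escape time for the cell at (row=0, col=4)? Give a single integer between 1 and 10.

z_0 = 0 + 0i, c = 0.1867 + -0.1300i
Iter 1: z = 0.1867 + -0.1300i, |z|^2 = 0.0517
Iter 2: z = 0.2046 + -0.1785i, |z|^2 = 0.0737
Iter 3: z = 0.1967 + -0.2031i, |z|^2 = 0.0799
Iter 4: z = 0.1841 + -0.2099i, |z|^2 = 0.0779
Iter 5: z = 0.1765 + -0.2073i, |z|^2 = 0.0741
Iter 6: z = 0.1749 + -0.2032i, |z|^2 = 0.0719
Iter 7: z = 0.1760 + -0.2011i, |z|^2 = 0.0714
Iter 8: z = 0.1772 + -0.2008i, |z|^2 = 0.0717
Iter 9: z = 0.1778 + -0.2012i, |z|^2 = 0.0721

Answer: 10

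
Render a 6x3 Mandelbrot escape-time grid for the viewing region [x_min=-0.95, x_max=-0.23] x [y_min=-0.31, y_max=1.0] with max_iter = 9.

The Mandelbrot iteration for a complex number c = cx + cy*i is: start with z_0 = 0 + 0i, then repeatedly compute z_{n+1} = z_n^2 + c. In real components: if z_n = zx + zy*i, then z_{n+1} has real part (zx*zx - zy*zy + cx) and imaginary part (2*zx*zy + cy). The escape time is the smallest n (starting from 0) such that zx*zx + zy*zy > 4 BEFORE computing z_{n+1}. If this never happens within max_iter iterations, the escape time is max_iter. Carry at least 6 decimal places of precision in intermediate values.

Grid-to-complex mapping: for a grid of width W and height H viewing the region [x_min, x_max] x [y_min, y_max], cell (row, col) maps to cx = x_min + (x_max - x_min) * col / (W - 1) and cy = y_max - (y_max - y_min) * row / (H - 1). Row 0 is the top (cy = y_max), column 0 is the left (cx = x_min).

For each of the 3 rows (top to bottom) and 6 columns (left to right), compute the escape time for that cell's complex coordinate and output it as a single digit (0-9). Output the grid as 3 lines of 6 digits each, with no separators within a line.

Answer: 334456
989999
999999

Derivation:
(row=0, col=0): c = -0.9500 + 1.0000i → escape time 3
(row=0, col=1): c = -0.8060 + 1.0000i → escape time 3
(row=0, col=2): c = -0.6620 + 1.0000i → escape time 4
(row=0, col=3): c = -0.5180 + 1.0000i → escape time 4
(row=0, col=4): c = -0.3740 + 1.0000i → escape time 5
(row=0, col=5): c = -0.2300 + 1.0000i → escape time 6
(row=1, col=0): c = -0.9500 + 0.3450i → escape time 9
(row=1, col=1): c = -0.8060 + 0.3450i → escape time 8
(row=1, col=2): c = -0.6620 + 0.3450i → escape time 9
(row=1, col=3): c = -0.5180 + 0.3450i → escape time 9
(row=1, col=4): c = -0.3740 + 0.3450i → escape time 9
(row=1, col=5): c = -0.2300 + 0.3450i → escape time 9
(row=2, col=0): c = -0.9500 + -0.3100i → escape time 9
(row=2, col=1): c = -0.8060 + -0.3100i → escape time 9
(row=2, col=2): c = -0.6620 + -0.3100i → escape time 9
(row=2, col=3): c = -0.5180 + -0.3100i → escape time 9
(row=2, col=4): c = -0.3740 + -0.3100i → escape time 9
(row=2, col=5): c = -0.2300 + -0.3100i → escape time 9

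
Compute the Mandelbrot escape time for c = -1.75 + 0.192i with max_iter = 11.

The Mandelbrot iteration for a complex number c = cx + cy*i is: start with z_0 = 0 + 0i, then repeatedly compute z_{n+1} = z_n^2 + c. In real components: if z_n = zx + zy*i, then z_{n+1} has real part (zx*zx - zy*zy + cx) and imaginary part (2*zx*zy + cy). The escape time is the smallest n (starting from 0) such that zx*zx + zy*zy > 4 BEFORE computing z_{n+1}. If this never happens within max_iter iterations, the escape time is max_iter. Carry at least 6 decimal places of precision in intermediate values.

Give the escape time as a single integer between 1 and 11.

Answer: 4

Derivation:
z_0 = 0 + 0i, c = -1.7500 + 0.1920i
Iter 1: z = -1.7500 + 0.1920i, |z|^2 = 3.0994
Iter 2: z = 1.2756 + -0.4800i, |z|^2 = 1.8576
Iter 3: z = -0.3532 + -1.0326i, |z|^2 = 1.1910
Iter 4: z = -2.6916 + 0.9213i, |z|^2 = 8.0934
Escaped at iteration 4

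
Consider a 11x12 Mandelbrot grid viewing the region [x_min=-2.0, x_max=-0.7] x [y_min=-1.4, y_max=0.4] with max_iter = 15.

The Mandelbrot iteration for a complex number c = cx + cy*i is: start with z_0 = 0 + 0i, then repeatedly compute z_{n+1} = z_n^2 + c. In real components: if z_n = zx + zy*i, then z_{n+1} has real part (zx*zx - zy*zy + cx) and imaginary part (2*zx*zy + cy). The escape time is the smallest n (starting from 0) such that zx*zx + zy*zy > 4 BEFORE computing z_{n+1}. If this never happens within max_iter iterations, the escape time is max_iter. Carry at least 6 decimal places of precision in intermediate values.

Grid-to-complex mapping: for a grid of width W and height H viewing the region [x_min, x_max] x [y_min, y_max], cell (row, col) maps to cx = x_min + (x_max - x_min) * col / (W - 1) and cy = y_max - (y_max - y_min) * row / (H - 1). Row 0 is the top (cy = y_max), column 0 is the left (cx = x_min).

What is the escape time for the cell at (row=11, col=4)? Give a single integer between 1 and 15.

Answer: 1

Derivation:
z_0 = 0 + 0i, c = -1.4800 + -1.4000i
Iter 1: z = -1.4800 + -1.4000i, |z|^2 = 4.1504
Escaped at iteration 1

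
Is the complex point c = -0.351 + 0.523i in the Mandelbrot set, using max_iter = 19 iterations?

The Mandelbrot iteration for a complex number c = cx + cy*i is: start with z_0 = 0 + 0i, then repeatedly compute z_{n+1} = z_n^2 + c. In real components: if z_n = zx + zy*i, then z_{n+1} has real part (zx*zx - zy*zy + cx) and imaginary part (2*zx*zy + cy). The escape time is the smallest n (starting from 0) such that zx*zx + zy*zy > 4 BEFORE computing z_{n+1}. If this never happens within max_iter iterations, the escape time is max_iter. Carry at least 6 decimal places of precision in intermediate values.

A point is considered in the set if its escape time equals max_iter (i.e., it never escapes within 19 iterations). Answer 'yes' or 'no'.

Answer: yes

Derivation:
z_0 = 0 + 0i, c = -0.3510 + 0.5230i
Iter 1: z = -0.3510 + 0.5230i, |z|^2 = 0.3967
Iter 2: z = -0.5013 + 0.1559i, |z|^2 = 0.2756
Iter 3: z = -0.1240 + 0.3667i, |z|^2 = 0.1499
Iter 4: z = -0.4701 + 0.4321i, |z|^2 = 0.4077
Iter 5: z = -0.3167 + 0.1167i, |z|^2 = 0.1139
Iter 6: z = -0.2643 + 0.4491i, |z|^2 = 0.2715
Iter 7: z = -0.4828 + 0.2856i, |z|^2 = 0.3146
Iter 8: z = -0.1995 + 0.2473i, |z|^2 = 0.1009
Iter 9: z = -0.3723 + 0.4244i, |z|^2 = 0.3187
Iter 10: z = -0.3924 + 0.2070i, |z|^2 = 0.1969
Iter 11: z = -0.2398 + 0.3605i, |z|^2 = 0.1875
Iter 12: z = -0.4235 + 0.3501i, |z|^2 = 0.3019
Iter 13: z = -0.2942 + 0.2265i, |z|^2 = 0.1379
Iter 14: z = -0.3157 + 0.3897i, |z|^2 = 0.2516
Iter 15: z = -0.4032 + 0.2769i, |z|^2 = 0.2392
Iter 16: z = -0.2651 + 0.2997i, |z|^2 = 0.1601
Iter 17: z = -0.3705 + 0.3641i, |z|^2 = 0.2698
Iter 18: z = -0.3462 + 0.2532i, |z|^2 = 0.1840
Did not escape in 19 iterations → in set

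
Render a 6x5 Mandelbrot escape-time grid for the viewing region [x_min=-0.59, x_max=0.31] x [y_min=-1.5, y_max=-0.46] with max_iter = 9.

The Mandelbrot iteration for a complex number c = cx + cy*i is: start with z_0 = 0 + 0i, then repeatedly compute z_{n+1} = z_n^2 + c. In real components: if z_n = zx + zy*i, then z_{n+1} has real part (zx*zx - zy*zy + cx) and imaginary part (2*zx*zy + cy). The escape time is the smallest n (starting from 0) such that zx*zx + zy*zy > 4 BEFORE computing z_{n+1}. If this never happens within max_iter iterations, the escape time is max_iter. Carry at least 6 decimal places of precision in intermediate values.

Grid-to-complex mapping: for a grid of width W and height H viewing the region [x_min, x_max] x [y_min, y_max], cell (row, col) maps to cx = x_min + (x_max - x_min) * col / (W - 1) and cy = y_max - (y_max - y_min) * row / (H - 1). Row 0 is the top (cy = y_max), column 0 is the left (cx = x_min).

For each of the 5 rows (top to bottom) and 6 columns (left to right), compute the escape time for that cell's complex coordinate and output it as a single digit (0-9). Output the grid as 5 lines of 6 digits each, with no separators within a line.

(row=0, col=0): c = -0.5900 + -0.4600i → escape time 9
(row=0, col=1): c = -0.4100 + -0.4600i → escape time 9
(row=0, col=2): c = -0.2300 + -0.4600i → escape time 9
(row=0, col=3): c = -0.0500 + -0.4600i → escape time 9
(row=0, col=4): c = 0.1300 + -0.4600i → escape time 9
(row=0, col=5): c = 0.3100 + -0.4600i → escape time 9
(row=1, col=0): c = -0.5900 + -0.7200i → escape time 7
(row=1, col=1): c = -0.4100 + -0.7200i → escape time 7
(row=1, col=2): c = -0.2300 + -0.7200i → escape time 9
(row=1, col=3): c = -0.0500 + -0.7200i → escape time 9
(row=1, col=4): c = 0.1300 + -0.7200i → escape time 7
(row=1, col=5): c = 0.3100 + -0.7200i → escape time 6
(row=2, col=0): c = -0.5900 + -0.9800i → escape time 4
(row=2, col=1): c = -0.4100 + -0.9800i → escape time 4
(row=2, col=2): c = -0.2300 + -0.9800i → escape time 7
(row=2, col=3): c = -0.0500 + -0.9800i → escape time 9
(row=2, col=4): c = 0.1300 + -0.9800i → escape time 4
(row=2, col=5): c = 0.3100 + -0.9800i → escape time 3
(row=3, col=0): c = -0.5900 + -1.2400i → escape time 3
(row=3, col=1): c = -0.4100 + -1.2400i → escape time 3
(row=3, col=2): c = -0.2300 + -1.2400i → escape time 3
(row=3, col=3): c = -0.0500 + -1.2400i → escape time 3
(row=3, col=4): c = 0.1300 + -1.2400i → escape time 2
(row=3, col=5): c = 0.3100 + -1.2400i → escape time 2
(row=4, col=0): c = -0.5900 + -1.5000i → escape time 2
(row=4, col=1): c = -0.4100 + -1.5000i → escape time 2
(row=4, col=2): c = -0.2300 + -1.5000i → escape time 2
(row=4, col=3): c = -0.0500 + -1.5000i → escape time 2
(row=4, col=4): c = 0.1300 + -1.5000i → escape time 2
(row=4, col=5): c = 0.3100 + -1.5000i → escape time 2

Answer: 999999
779976
447943
333322
222222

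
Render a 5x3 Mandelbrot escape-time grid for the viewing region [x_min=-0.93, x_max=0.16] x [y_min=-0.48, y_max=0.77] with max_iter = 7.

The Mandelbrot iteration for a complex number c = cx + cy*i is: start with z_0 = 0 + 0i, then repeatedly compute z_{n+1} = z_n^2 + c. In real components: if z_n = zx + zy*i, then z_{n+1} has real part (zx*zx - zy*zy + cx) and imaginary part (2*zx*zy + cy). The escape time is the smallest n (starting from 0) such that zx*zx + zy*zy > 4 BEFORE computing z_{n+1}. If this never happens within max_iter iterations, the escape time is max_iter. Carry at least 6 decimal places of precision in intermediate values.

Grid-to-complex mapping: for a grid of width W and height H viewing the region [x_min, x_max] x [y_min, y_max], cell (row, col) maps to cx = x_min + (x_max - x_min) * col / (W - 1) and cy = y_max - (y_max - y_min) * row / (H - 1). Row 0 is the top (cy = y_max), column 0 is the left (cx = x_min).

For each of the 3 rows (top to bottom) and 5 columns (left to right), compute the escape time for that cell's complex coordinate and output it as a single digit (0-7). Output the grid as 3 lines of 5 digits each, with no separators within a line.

Answer: 44776
77777
57777

Derivation:
(row=0, col=0): c = -0.9300 + 0.7700i → escape time 4
(row=0, col=1): c = -0.6575 + 0.7700i → escape time 4
(row=0, col=2): c = -0.3850 + 0.7700i → escape time 7
(row=0, col=3): c = -0.1125 + 0.7700i → escape time 7
(row=0, col=4): c = 0.1600 + 0.7700i → escape time 6
(row=1, col=0): c = -0.9300 + 0.1450i → escape time 7
(row=1, col=1): c = -0.6575 + 0.1450i → escape time 7
(row=1, col=2): c = -0.3850 + 0.1450i → escape time 7
(row=1, col=3): c = -0.1125 + 0.1450i → escape time 7
(row=1, col=4): c = 0.1600 + 0.1450i → escape time 7
(row=2, col=0): c = -0.9300 + -0.4800i → escape time 5
(row=2, col=1): c = -0.6575 + -0.4800i → escape time 7
(row=2, col=2): c = -0.3850 + -0.4800i → escape time 7
(row=2, col=3): c = -0.1125 + -0.4800i → escape time 7
(row=2, col=4): c = 0.1600 + -0.4800i → escape time 7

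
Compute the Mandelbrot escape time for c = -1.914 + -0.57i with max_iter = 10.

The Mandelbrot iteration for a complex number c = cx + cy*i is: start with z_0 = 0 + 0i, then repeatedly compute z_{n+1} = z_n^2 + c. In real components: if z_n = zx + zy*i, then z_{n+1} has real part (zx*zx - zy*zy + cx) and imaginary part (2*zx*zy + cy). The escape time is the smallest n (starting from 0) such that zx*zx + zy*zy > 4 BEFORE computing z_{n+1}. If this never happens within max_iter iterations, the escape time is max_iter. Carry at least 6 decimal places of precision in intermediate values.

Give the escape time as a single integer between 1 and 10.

z_0 = 0 + 0i, c = -1.9140 + -0.5700i
Iter 1: z = -1.9140 + -0.5700i, |z|^2 = 3.9883
Iter 2: z = 1.4245 + 1.6120i, |z|^2 = 4.6276
Escaped at iteration 2

Answer: 2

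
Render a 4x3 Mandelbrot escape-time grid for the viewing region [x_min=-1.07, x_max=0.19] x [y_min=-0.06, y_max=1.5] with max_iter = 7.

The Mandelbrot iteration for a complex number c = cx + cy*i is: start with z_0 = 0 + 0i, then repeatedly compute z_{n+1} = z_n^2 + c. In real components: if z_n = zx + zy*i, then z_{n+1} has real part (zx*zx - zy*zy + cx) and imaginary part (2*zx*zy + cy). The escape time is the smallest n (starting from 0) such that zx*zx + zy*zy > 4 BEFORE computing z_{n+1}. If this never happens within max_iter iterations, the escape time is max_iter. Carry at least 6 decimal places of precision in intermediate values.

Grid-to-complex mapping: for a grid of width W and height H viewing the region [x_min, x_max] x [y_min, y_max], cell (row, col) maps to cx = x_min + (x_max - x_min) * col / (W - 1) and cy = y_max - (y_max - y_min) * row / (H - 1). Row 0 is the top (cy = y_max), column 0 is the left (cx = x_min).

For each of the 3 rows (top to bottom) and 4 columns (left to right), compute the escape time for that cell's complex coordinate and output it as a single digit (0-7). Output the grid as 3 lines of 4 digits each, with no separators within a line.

(row=0, col=0): c = -1.0700 + 1.5000i → escape time 2
(row=0, col=1): c = -0.6500 + 1.5000i → escape time 2
(row=0, col=2): c = -0.2300 + 1.5000i → escape time 2
(row=0, col=3): c = 0.1900 + 1.5000i → escape time 2
(row=1, col=0): c = -1.0700 + 0.7200i → escape time 3
(row=1, col=1): c = -0.6500 + 0.7200i → escape time 5
(row=1, col=2): c = -0.2300 + 0.7200i → escape time 7
(row=1, col=3): c = 0.1900 + 0.7200i → escape time 6
(row=2, col=0): c = -1.0700 + -0.0600i → escape time 7
(row=2, col=1): c = -0.6500 + -0.0600i → escape time 7
(row=2, col=2): c = -0.2300 + -0.0600i → escape time 7
(row=2, col=3): c = 0.1900 + -0.0600i → escape time 7

Answer: 2222
3576
7777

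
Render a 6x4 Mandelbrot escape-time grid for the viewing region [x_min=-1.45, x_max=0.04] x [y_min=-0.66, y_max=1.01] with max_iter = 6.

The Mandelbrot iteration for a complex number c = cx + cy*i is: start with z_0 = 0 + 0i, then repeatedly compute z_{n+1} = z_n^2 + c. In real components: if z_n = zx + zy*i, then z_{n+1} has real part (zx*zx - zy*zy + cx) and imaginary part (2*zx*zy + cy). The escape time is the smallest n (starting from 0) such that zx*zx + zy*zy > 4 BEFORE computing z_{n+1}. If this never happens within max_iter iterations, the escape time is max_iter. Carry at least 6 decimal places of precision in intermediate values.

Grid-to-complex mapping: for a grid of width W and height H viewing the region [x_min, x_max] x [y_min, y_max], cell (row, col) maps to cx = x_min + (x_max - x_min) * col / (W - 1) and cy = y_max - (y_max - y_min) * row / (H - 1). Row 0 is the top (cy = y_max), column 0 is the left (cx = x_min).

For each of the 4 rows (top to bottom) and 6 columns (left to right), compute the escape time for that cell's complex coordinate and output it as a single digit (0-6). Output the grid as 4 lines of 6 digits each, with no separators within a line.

Answer: 333465
366666
666666
334666

Derivation:
(row=0, col=0): c = -1.4500 + 1.0100i → escape time 3
(row=0, col=1): c = -1.1520 + 1.0100i → escape time 3
(row=0, col=2): c = -0.8540 + 1.0100i → escape time 3
(row=0, col=3): c = -0.5560 + 1.0100i → escape time 4
(row=0, col=4): c = -0.2580 + 1.0100i → escape time 6
(row=0, col=5): c = 0.0400 + 1.0100i → escape time 5
(row=1, col=0): c = -1.4500 + 0.4533i → escape time 3
(row=1, col=1): c = -1.1520 + 0.4533i → escape time 6
(row=1, col=2): c = -0.8540 + 0.4533i → escape time 6
(row=1, col=3): c = -0.5560 + 0.4533i → escape time 6
(row=1, col=4): c = -0.2580 + 0.4533i → escape time 6
(row=1, col=5): c = 0.0400 + 0.4533i → escape time 6
(row=2, col=0): c = -1.4500 + -0.1033i → escape time 6
(row=2, col=1): c = -1.1520 + -0.1033i → escape time 6
(row=2, col=2): c = -0.8540 + -0.1033i → escape time 6
(row=2, col=3): c = -0.5560 + -0.1033i → escape time 6
(row=2, col=4): c = -0.2580 + -0.1033i → escape time 6
(row=2, col=5): c = 0.0400 + -0.1033i → escape time 6
(row=3, col=0): c = -1.4500 + -0.6600i → escape time 3
(row=3, col=1): c = -1.1520 + -0.6600i → escape time 3
(row=3, col=2): c = -0.8540 + -0.6600i → escape time 4
(row=3, col=3): c = -0.5560 + -0.6600i → escape time 6
(row=3, col=4): c = -0.2580 + -0.6600i → escape time 6
(row=3, col=5): c = 0.0400 + -0.6600i → escape time 6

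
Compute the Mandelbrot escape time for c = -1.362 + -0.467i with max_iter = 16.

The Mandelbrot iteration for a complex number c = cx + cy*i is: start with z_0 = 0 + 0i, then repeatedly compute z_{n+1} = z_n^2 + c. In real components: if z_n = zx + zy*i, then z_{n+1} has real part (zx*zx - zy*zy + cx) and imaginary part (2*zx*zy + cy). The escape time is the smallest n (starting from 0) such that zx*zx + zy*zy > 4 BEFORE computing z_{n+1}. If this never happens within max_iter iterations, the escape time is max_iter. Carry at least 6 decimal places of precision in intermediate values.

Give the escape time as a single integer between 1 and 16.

z_0 = 0 + 0i, c = -1.3620 + -0.4670i
Iter 1: z = -1.3620 + -0.4670i, |z|^2 = 2.0731
Iter 2: z = 0.2750 + 0.8051i, |z|^2 = 0.7238
Iter 3: z = -1.9346 + -0.0243i, |z|^2 = 3.7433
Iter 4: z = 2.3801 + -0.3731i, |z|^2 = 5.8040
Escaped at iteration 4

Answer: 4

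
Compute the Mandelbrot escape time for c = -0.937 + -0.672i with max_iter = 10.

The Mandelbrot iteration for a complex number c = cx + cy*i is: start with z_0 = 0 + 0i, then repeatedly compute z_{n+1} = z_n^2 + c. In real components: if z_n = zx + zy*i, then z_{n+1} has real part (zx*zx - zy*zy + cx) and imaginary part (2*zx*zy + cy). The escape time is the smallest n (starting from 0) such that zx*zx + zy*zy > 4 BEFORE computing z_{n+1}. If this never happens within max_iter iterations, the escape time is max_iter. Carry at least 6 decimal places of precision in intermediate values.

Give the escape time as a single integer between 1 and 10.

z_0 = 0 + 0i, c = -0.9370 + -0.6720i
Iter 1: z = -0.9370 + -0.6720i, |z|^2 = 1.3296
Iter 2: z = -0.5106 + 0.5873i, |z|^2 = 0.6057
Iter 3: z = -1.0212 + -1.2718i, |z|^2 = 2.6604
Iter 4: z = -1.5116 + 1.9256i, |z|^2 = 5.9927
Escaped at iteration 4

Answer: 4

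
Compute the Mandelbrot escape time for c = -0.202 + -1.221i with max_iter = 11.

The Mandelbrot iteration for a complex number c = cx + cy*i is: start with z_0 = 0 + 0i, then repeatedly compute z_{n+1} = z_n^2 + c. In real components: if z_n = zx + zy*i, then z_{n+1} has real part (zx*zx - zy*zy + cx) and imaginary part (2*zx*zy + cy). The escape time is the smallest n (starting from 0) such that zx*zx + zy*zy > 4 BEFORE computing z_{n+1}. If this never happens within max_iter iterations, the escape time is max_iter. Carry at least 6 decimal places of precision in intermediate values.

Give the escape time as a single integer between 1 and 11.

Answer: 3

Derivation:
z_0 = 0 + 0i, c = -0.2020 + -1.2210i
Iter 1: z = -0.2020 + -1.2210i, |z|^2 = 1.5316
Iter 2: z = -1.6520 + -0.7277i, |z|^2 = 3.2588
Iter 3: z = 1.9977 + 1.1834i, |z|^2 = 5.3911
Escaped at iteration 3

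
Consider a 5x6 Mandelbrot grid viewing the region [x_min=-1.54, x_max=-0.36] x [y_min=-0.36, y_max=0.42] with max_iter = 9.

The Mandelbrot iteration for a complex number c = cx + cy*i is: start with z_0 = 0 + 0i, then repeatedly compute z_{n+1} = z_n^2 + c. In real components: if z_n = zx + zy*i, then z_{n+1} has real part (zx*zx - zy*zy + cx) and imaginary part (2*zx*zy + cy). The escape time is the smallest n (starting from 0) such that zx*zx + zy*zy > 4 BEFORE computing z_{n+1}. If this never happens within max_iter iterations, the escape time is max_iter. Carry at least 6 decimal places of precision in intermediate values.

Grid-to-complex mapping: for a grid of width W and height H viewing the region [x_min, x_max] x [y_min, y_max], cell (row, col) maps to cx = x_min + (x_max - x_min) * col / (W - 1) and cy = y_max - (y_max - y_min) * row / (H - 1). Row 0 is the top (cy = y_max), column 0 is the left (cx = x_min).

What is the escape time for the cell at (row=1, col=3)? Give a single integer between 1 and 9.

z_0 = 0 + 0i, c = -0.6550 + 0.2640i
Iter 1: z = -0.6550 + 0.2640i, |z|^2 = 0.4987
Iter 2: z = -0.2957 + -0.0818i, |z|^2 = 0.0941
Iter 3: z = -0.5743 + 0.3124i, |z|^2 = 0.4274
Iter 4: z = -0.4228 + -0.0948i, |z|^2 = 0.1877
Iter 5: z = -0.4852 + 0.3442i, |z|^2 = 0.3539
Iter 6: z = -0.5380 + -0.0700i, |z|^2 = 0.2943
Iter 7: z = -0.3705 + 0.3393i, |z|^2 = 0.2524
Iter 8: z = -0.6329 + 0.0126i, |z|^2 = 0.4007

Answer: 9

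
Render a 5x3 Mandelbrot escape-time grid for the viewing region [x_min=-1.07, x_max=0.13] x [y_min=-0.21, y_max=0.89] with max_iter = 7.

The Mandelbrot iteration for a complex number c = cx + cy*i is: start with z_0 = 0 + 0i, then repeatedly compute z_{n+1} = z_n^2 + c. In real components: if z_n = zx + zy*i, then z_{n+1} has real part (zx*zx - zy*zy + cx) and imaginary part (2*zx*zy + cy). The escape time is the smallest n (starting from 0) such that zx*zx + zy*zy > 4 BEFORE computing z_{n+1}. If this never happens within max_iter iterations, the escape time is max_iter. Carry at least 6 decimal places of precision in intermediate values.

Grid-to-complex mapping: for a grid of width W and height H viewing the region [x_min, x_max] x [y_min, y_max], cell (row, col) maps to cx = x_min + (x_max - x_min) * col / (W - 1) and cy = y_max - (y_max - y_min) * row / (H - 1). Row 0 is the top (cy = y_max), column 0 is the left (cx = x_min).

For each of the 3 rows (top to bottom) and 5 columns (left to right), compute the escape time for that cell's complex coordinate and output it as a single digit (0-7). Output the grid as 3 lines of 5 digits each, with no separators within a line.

(row=0, col=0): c = -1.0700 + 0.8900i → escape time 3
(row=0, col=1): c = -0.7700 + 0.8900i → escape time 4
(row=0, col=2): c = -0.4700 + 0.8900i → escape time 5
(row=0, col=3): c = -0.1700 + 0.8900i → escape time 7
(row=0, col=4): c = 0.1300 + 0.8900i → escape time 5
(row=1, col=0): c = -1.0700 + 0.3400i → escape time 7
(row=1, col=1): c = -0.7700 + 0.3400i → escape time 7
(row=1, col=2): c = -0.4700 + 0.3400i → escape time 7
(row=1, col=3): c = -0.1700 + 0.3400i → escape time 7
(row=1, col=4): c = 0.1300 + 0.3400i → escape time 7
(row=2, col=0): c = -1.0700 + -0.2100i → escape time 7
(row=2, col=1): c = -0.7700 + -0.2100i → escape time 7
(row=2, col=2): c = -0.4700 + -0.2100i → escape time 7
(row=2, col=3): c = -0.1700 + -0.2100i → escape time 7
(row=2, col=4): c = 0.1300 + -0.2100i → escape time 7

Answer: 34575
77777
77777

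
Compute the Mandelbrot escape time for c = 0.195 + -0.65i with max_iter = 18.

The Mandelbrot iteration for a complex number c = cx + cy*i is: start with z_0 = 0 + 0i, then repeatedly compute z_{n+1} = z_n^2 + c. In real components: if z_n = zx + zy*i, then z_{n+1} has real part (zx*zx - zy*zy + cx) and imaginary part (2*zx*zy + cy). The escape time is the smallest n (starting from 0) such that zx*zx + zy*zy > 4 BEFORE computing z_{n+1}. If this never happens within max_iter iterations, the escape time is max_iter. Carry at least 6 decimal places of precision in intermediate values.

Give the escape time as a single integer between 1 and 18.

z_0 = 0 + 0i, c = 0.1950 + -0.6500i
Iter 1: z = 0.1950 + -0.6500i, |z|^2 = 0.4605
Iter 2: z = -0.1895 + -0.9035i, |z|^2 = 0.8522
Iter 3: z = -0.5854 + -0.3076i, |z|^2 = 0.4373
Iter 4: z = 0.4431 + -0.2898i, |z|^2 = 0.2803
Iter 5: z = 0.3073 + -0.9068i, |z|^2 = 0.9168
Iter 6: z = -0.5329 + -1.2074i, |z|^2 = 1.7417
Iter 7: z = -0.9787 + 0.6368i, |z|^2 = 1.3635
Iter 8: z = 0.7474 + -1.8966i, |z|^2 = 4.1557
Escaped at iteration 8

Answer: 8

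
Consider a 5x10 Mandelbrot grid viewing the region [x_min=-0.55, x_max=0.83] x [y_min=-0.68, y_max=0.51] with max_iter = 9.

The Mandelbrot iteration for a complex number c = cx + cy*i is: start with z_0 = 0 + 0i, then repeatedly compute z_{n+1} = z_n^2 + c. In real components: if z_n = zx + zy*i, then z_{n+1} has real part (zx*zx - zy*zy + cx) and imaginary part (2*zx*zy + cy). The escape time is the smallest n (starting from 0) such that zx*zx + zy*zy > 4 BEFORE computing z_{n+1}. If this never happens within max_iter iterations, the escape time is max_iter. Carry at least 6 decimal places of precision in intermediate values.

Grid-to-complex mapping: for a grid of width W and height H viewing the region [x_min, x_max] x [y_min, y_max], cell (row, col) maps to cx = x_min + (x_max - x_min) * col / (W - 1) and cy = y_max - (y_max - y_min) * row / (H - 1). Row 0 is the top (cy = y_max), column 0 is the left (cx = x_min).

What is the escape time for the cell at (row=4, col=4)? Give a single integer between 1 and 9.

z_0 = 0 + 0i, c = 0.8300 + -0.0189i
Iter 1: z = 0.8300 + -0.0189i, |z|^2 = 0.6893
Iter 2: z = 1.5185 + -0.0502i, |z|^2 = 2.3085
Iter 3: z = 3.1334 + -0.1715i, |z|^2 = 9.8479
Escaped at iteration 3

Answer: 3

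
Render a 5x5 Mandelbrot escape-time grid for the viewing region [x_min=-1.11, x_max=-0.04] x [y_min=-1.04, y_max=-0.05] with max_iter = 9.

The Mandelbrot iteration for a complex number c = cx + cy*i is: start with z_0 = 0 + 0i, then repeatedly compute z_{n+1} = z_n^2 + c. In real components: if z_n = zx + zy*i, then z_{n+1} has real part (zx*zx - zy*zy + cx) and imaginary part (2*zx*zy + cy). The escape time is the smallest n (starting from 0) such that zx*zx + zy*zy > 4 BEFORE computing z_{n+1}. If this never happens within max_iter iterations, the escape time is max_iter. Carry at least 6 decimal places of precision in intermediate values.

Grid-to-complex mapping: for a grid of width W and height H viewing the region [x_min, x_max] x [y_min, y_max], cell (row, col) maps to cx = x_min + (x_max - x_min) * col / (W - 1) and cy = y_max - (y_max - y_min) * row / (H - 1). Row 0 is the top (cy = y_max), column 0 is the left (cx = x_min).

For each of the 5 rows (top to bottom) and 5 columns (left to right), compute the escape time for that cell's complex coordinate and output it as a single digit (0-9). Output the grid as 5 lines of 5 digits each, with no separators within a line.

Answer: 99999
99999
55999
34589
33457

Derivation:
(row=0, col=0): c = -1.1100 + -0.0500i → escape time 9
(row=0, col=1): c = -0.8425 + -0.0500i → escape time 9
(row=0, col=2): c = -0.5750 + -0.0500i → escape time 9
(row=0, col=3): c = -0.3075 + -0.0500i → escape time 9
(row=0, col=4): c = -0.0400 + -0.0500i → escape time 9
(row=1, col=0): c = -1.1100 + -0.2975i → escape time 9
(row=1, col=1): c = -0.8425 + -0.2975i → escape time 9
(row=1, col=2): c = -0.5750 + -0.2975i → escape time 9
(row=1, col=3): c = -0.3075 + -0.2975i → escape time 9
(row=1, col=4): c = -0.0400 + -0.2975i → escape time 9
(row=2, col=0): c = -1.1100 + -0.5450i → escape time 5
(row=2, col=1): c = -0.8425 + -0.5450i → escape time 5
(row=2, col=2): c = -0.5750 + -0.5450i → escape time 9
(row=2, col=3): c = -0.3075 + -0.5450i → escape time 9
(row=2, col=4): c = -0.0400 + -0.5450i → escape time 9
(row=3, col=0): c = -1.1100 + -0.7925i → escape time 3
(row=3, col=1): c = -0.8425 + -0.7925i → escape time 4
(row=3, col=2): c = -0.5750 + -0.7925i → escape time 5
(row=3, col=3): c = -0.3075 + -0.7925i → escape time 8
(row=3, col=4): c = -0.0400 + -0.7925i → escape time 9
(row=4, col=0): c = -1.1100 + -1.0400i → escape time 3
(row=4, col=1): c = -0.8425 + -1.0400i → escape time 3
(row=4, col=2): c = -0.5750 + -1.0400i → escape time 4
(row=4, col=3): c = -0.3075 + -1.0400i → escape time 5
(row=4, col=4): c = -0.0400 + -1.0400i → escape time 7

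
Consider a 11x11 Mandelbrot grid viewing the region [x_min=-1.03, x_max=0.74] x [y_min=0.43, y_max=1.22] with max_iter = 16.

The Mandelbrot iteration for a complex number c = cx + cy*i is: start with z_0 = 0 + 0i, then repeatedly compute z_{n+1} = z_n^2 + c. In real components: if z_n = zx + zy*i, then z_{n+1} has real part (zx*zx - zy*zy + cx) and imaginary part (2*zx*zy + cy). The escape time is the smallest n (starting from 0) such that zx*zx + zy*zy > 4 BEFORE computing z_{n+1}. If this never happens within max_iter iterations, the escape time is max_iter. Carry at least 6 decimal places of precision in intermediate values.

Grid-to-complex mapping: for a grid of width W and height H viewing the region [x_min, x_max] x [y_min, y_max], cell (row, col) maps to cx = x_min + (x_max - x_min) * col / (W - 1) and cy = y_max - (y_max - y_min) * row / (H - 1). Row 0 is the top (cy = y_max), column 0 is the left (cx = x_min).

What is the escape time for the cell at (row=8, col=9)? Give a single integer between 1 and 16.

z_0 = 0 + 0i, c = 0.5630 + 0.5880i
Iter 1: z = 0.5630 + 0.5880i, |z|^2 = 0.6627
Iter 2: z = 0.5342 + 1.2501i, |z|^2 = 1.8481
Iter 3: z = -0.7143 + 1.9237i, |z|^2 = 4.2107
Escaped at iteration 3

Answer: 3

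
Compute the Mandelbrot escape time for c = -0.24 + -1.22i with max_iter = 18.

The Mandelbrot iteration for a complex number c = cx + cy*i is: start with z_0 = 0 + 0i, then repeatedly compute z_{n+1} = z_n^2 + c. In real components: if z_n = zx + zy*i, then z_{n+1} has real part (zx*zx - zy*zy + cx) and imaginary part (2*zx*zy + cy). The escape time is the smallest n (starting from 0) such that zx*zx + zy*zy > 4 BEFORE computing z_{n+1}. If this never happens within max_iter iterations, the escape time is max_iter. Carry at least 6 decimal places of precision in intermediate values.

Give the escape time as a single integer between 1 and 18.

z_0 = 0 + 0i, c = -0.2400 + -1.2200i
Iter 1: z = -0.2400 + -1.2200i, |z|^2 = 1.5460
Iter 2: z = -1.6708 + -0.6344i, |z|^2 = 3.1940
Iter 3: z = 2.1491 + 0.8999i, |z|^2 = 5.4285
Escaped at iteration 3

Answer: 3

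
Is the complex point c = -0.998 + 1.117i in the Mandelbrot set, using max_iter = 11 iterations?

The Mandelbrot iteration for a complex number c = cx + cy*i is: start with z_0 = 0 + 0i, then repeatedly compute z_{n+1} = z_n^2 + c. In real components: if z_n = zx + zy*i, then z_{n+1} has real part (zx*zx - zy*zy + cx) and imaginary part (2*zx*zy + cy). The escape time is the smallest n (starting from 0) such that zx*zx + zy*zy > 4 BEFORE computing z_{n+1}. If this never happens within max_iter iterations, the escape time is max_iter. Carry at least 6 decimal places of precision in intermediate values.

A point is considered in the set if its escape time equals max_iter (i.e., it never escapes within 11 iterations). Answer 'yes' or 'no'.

z_0 = 0 + 0i, c = -0.9980 + 1.1170i
Iter 1: z = -0.9980 + 1.1170i, |z|^2 = 2.2437
Iter 2: z = -1.2497 + -1.1125i, |z|^2 = 2.7994
Iter 3: z = -0.6740 + 3.8976i, |z|^2 = 15.6458
Escaped at iteration 3

Answer: no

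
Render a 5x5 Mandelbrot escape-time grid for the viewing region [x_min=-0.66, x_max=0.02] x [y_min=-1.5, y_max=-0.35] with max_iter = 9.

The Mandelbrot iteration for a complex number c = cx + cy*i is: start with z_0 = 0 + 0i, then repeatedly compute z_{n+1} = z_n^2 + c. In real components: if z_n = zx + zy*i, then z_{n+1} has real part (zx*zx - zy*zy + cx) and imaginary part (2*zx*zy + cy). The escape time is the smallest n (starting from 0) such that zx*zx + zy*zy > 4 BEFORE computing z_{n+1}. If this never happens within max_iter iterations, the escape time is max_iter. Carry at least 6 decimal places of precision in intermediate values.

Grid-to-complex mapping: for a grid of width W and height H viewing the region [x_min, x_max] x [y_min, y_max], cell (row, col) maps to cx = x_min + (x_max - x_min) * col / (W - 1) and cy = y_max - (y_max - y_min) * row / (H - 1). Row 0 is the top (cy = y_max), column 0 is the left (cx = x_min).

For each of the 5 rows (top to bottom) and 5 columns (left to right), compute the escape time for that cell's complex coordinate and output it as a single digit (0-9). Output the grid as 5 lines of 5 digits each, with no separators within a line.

(row=0, col=0): c = -0.6600 + -0.3500i → escape time 9
(row=0, col=1): c = -0.4900 + -0.3500i → escape time 9
(row=0, col=2): c = -0.3200 + -0.3500i → escape time 9
(row=0, col=3): c = -0.1500 + -0.3500i → escape time 9
(row=0, col=4): c = 0.0200 + -0.3500i → escape time 9
(row=1, col=0): c = -0.6600 + -0.6375i → escape time 7
(row=1, col=1): c = -0.4900 + -0.6375i → escape time 9
(row=1, col=2): c = -0.3200 + -0.6375i → escape time 9
(row=1, col=3): c = -0.1500 + -0.6375i → escape time 9
(row=1, col=4): c = 0.0200 + -0.6375i → escape time 9
(row=2, col=0): c = -0.6600 + -0.9250i → escape time 4
(row=2, col=1): c = -0.4900 + -0.9250i → escape time 4
(row=2, col=2): c = -0.3200 + -0.9250i → escape time 5
(row=2, col=3): c = -0.1500 + -0.9250i → escape time 9
(row=2, col=4): c = 0.0200 + -0.9250i → escape time 7
(row=3, col=0): c = -0.6600 + -1.2125i → escape time 3
(row=3, col=1): c = -0.4900 + -1.2125i → escape time 3
(row=3, col=2): c = -0.3200 + -1.2125i → escape time 3
(row=3, col=3): c = -0.1500 + -1.2125i → escape time 3
(row=3, col=4): c = 0.0200 + -1.2125i → escape time 3
(row=4, col=0): c = -0.6600 + -1.5000i → escape time 2
(row=4, col=1): c = -0.4900 + -1.5000i → escape time 2
(row=4, col=2): c = -0.3200 + -1.5000i → escape time 2
(row=4, col=3): c = -0.1500 + -1.5000i → escape time 2
(row=4, col=4): c = 0.0200 + -1.5000i → escape time 2

Answer: 99999
79999
44597
33333
22222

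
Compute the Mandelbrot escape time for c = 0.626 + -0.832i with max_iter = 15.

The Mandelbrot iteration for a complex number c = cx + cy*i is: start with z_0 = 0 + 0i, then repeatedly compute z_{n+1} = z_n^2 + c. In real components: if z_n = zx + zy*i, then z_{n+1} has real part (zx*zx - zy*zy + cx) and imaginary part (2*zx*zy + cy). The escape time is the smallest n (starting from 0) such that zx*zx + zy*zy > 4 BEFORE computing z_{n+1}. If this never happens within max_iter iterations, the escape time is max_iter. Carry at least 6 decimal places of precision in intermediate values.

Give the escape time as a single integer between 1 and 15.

Answer: 3

Derivation:
z_0 = 0 + 0i, c = 0.6260 + -0.8320i
Iter 1: z = 0.6260 + -0.8320i, |z|^2 = 1.0841
Iter 2: z = 0.3257 + -1.8737i, |z|^2 = 3.6167
Iter 3: z = -2.7786 + -2.0523i, |z|^2 = 11.9325
Escaped at iteration 3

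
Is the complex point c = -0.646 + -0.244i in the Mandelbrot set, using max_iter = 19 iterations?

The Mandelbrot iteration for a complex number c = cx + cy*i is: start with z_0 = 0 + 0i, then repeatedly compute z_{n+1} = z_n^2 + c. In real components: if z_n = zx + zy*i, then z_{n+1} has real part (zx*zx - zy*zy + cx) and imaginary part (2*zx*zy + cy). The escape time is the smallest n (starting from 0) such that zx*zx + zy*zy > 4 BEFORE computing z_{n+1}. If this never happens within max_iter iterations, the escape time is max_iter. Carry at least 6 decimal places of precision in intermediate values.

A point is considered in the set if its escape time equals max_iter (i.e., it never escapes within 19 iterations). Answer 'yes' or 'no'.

z_0 = 0 + 0i, c = -0.6460 + -0.2440i
Iter 1: z = -0.6460 + -0.2440i, |z|^2 = 0.4769
Iter 2: z = -0.2882 + 0.0712i, |z|^2 = 0.0881
Iter 3: z = -0.5680 + -0.2851i, |z|^2 = 0.4039
Iter 4: z = -0.4046 + 0.0798i, |z|^2 = 0.1701
Iter 5: z = -0.4886 + -0.3086i, |z|^2 = 0.3340
Iter 6: z = -0.5025 + 0.0576i, |z|^2 = 0.2558
Iter 7: z = -0.3968 + -0.3019i, |z|^2 = 0.2486
Iter 8: z = -0.5797 + -0.0044i, |z|^2 = 0.3360
Iter 9: z = -0.3100 + -0.2389i, |z|^2 = 0.1532
Iter 10: z = -0.6070 + -0.0959i, |z|^2 = 0.3776
Iter 11: z = -0.2868 + -0.1276i, |z|^2 = 0.0985
Iter 12: z = -0.5800 + -0.1708i, |z|^2 = 0.3656
Iter 13: z = -0.3387 + -0.0459i, |z|^2 = 0.1168
Iter 14: z = -0.5334 + -0.2129i, |z|^2 = 0.3298
Iter 15: z = -0.4069 + -0.0169i, |z|^2 = 0.1658
Iter 16: z = -0.4808 + -0.2303i, |z|^2 = 0.2842
Iter 17: z = -0.4679 + -0.0226i, |z|^2 = 0.2194
Iter 18: z = -0.4276 + -0.2229i, |z|^2 = 0.2325
Did not escape in 19 iterations → in set

Answer: yes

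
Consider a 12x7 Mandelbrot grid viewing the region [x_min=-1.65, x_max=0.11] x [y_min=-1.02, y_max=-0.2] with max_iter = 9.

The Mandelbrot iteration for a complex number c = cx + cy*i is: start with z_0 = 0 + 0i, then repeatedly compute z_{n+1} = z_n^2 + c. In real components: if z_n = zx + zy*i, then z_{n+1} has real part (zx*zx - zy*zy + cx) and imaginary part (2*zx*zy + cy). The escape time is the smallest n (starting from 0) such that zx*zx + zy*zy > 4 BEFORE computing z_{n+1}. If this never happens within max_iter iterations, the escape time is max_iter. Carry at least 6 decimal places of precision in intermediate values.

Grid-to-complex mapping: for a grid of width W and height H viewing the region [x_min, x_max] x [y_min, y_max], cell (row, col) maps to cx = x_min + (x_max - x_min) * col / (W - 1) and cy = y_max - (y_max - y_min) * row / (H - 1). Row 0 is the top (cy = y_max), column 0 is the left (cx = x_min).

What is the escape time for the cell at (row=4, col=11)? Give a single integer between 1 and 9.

z_0 = 0 + 0i, c = 0.1100 + -0.7467i
Iter 1: z = 0.1100 + -0.7467i, |z|^2 = 0.5696
Iter 2: z = -0.4354 + -0.9109i, |z|^2 = 1.0194
Iter 3: z = -0.5302 + 0.0466i, |z|^2 = 0.2833
Iter 4: z = 0.3890 + -0.7961i, |z|^2 = 0.7850
Iter 5: z = -0.3724 + -1.3659i, |z|^2 = 2.0045
Iter 6: z = -1.6171 + 0.2708i, |z|^2 = 2.6884
Iter 7: z = 2.6517 + -1.6226i, |z|^2 = 9.6640
Escaped at iteration 7

Answer: 7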